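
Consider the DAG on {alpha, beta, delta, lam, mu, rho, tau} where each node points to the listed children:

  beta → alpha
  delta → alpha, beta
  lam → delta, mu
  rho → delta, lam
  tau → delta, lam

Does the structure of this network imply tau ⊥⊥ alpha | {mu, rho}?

No

Enumerating the 6 paths from tau to alpha and testing each for blocking by {mu, rho}:
Path 1: tau → delta → beta → alpha
  delta is a chain and delta is not conditioned on; beta is a chain and beta is not conditioned on — no node blocks this path, so it is active.
Path 2: tau → delta → alpha
  delta is a chain and delta is not conditioned on — no node blocks this path, so it is active.
Path 3: tau → lam → delta → beta → alpha
  lam is a chain and lam is not conditioned on; delta is a chain and delta is not conditioned on; beta is a chain and beta is not conditioned on — no node blocks this path, so it is active.
Path 4: tau → lam → delta → alpha
  lam is a chain and lam is not conditioned on; delta is a chain and delta is not conditioned on — no node blocks this path, so it is active.
Path 5: tau → lam ← rho → delta → beta → alpha
  rho is a fork here and rho is conditioned on, so the path is blocked at rho.
Path 6: tau → lam ← rho → delta → alpha
  rho is a fork here and rho is conditioned on, so the path is blocked at rho.
Because an active path exists, tau and alpha are not d-separated.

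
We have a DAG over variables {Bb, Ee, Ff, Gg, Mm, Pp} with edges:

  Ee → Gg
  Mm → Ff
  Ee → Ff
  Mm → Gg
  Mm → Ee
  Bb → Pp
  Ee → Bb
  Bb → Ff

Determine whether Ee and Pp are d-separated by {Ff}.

We examine all 4 paths between Ee and Pp:
Path 1: Ee → Ff ← Bb → Pp
  Ff is a collider and Ff is conditioned on, which opens it; Bb is a fork and Bb is not conditioned on — no node blocks this path, so it is active.
Path 2: Ee → Gg ← Mm → Ff ← Bb → Pp
  Gg is a collider here and neither Gg nor any of its descendants is conditioned on, so the collider stays closed — the path is blocked at Gg.
Path 3: Ee ← Mm → Ff ← Bb → Pp
  Mm is a fork and Mm is not conditioned on; Ff is a collider and Ff is conditioned on, which opens it; Bb is a fork and Bb is not conditioned on — no node blocks this path, so it is active.
Path 4: Ee → Bb → Pp
  Bb is a chain and Bb is not conditioned on — no node blocks this path, so it is active.
Because an active path exists, Ee and Pp are not d-separated.

No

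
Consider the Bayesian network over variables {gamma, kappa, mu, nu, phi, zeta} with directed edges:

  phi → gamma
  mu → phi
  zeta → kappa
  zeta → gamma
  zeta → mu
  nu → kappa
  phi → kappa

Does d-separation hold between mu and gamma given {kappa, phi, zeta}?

We examine all 4 paths between mu and gamma:
  1. mu → phi → kappa ← zeta → gamma — phi:chain[blocks]; kappa:collider[open]; zeta:fork[blocks] ⇒ blocked
  2. mu → phi → gamma — phi:chain[blocks] ⇒ blocked
  3. mu ← zeta → kappa ← phi → gamma — zeta:fork[blocks]; kappa:collider[open]; phi:fork[blocks] ⇒ blocked
  4. mu ← zeta → gamma — zeta:fork[blocks] ⇒ blocked
All paths are blocked; mu ⊥ gamma | {kappa, phi, zeta} holds.

Yes — mu and gamma are d-separated given {kappa, phi, zeta}.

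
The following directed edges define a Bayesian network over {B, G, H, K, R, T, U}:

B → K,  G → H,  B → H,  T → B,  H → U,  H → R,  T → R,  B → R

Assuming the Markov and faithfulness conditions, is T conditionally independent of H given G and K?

4 paths connect T and H; each must be blocked for d-separation to hold:
Path 1: T → R ← H
  R is a collider here and neither R nor any of its descendants is conditioned on, so the collider stays closed — the path is blocked at R.
Path 2: T → R ← B → H
  R is a collider here and neither R nor any of its descendants is conditioned on, so the collider stays closed — the path is blocked at R.
Path 3: T → B → R ← H
  R is a collider here and neither R nor any of its descendants is conditioned on, so the collider stays closed — the path is blocked at R.
Path 4: T → B → H
  B is a chain and B is not conditioned on — no node blocks this path, so it is active.
Because an active path exists, T and H are not d-separated.

No — T and H are not d-separated given {G, K}.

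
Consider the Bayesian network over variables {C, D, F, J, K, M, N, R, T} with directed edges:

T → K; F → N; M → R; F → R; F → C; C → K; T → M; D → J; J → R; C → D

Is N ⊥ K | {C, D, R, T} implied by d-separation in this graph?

Yes

We examine all 4 paths between N and K:
Path 1: N ← F → C → D → J → R ← M ← T → K
  C is a chain here and C is conditioned on, so the path is blocked at C.
Path 2: N ← F → C → K
  C is a chain here and C is conditioned on, so the path is blocked at C.
Path 3: N ← F → R ← J ← D ← C → K
  D is a chain here and D is conditioned on, so the path is blocked at D.
Path 4: N ← F → R ← M ← T → K
  T is a fork here and T is conditioned on, so the path is blocked at T.
All paths are blocked; N ⊥ K | {C, D, R, T} holds.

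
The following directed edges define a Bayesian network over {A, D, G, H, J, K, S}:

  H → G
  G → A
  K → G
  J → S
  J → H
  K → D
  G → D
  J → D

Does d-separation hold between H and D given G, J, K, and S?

Yes

We examine all 3 paths between H and D:
  1. H ← J → D — J:fork[blocks] ⇒ blocked
  2. H → G → D — G:chain[blocks] ⇒ blocked
  3. H → G ← K → D — G:collider[open]; K:fork[blocks] ⇒ blocked
Since every path is blocked, d-separation holds.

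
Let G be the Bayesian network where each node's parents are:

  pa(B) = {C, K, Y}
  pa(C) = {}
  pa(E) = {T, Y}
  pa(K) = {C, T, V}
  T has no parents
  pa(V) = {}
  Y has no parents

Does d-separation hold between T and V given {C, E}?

3 paths connect T and V; each must be blocked for d-separation to hold:
  1. T → E ← Y → B ← C → K ← V — E:collider[open]; Y:fork[open]; B:collider[blocks]; C:fork[blocks]; K:collider[blocks] ⇒ blocked
  2. T → E ← Y → B ← K ← V — E:collider[open]; Y:fork[open]; B:collider[blocks]; K:chain[open] ⇒ blocked
  3. T → K ← V — K:collider[blocks] ⇒ blocked
Since every path is blocked, d-separation holds.

Yes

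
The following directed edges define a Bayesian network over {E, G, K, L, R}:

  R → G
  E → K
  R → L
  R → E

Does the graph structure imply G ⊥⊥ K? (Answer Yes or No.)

The only undirected path from G to K is:
Path 1: G ← R → E → K
  R is a fork and R is not conditioned on; E is a chain and E is not conditioned on — no node blocks this path, so it is active.
Because an active path exists, G and K are not d-separated.

No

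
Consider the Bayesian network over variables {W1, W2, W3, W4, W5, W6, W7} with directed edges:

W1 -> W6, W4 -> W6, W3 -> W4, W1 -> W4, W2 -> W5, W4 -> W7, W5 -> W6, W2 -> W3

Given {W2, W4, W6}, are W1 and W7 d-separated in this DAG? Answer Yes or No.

Yes — W1 and W7 are d-separated given {W2, W4, W6}.

We examine all 3 paths between W1 and W7:
Path 1: W1 → W4 → W7
  W4 is a chain here and W4 is conditioned on, so the path is blocked at W4.
Path 2: W1 → W6 ← W5 ← W2 → W3 → W4 → W7
  W2 is a fork here and W2 is conditioned on, so the path is blocked at W2.
Path 3: W1 → W6 ← W4 → W7
  W4 is a fork here and W4 is conditioned on, so the path is blocked at W4.
Every path is blocked, so W1 and W7 are d-separated given {W2, W4, W6}.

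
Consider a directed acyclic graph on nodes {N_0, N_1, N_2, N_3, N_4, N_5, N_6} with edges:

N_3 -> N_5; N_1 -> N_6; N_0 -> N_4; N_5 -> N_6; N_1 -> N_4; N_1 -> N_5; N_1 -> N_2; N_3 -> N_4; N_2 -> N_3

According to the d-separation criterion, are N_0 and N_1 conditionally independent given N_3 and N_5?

Yes

There are 4 undirected paths between N_0 and N_1; checking each against the conditioning set {N_3, N_5}:
Path 1: N_0 → N_4 ← N_1
  N_4 is a collider here and neither N_4 nor any of its descendants is conditioned on, so the collider stays closed — the path is blocked at N_4.
Path 2: N_0 → N_4 ← N_3 → N_5 ← N_1
  N_4 is a collider here and neither N_4 nor any of its descendants is conditioned on, so the collider stays closed — the path is blocked at N_4.
Path 3: N_0 → N_4 ← N_3 → N_5 → N_6 ← N_1
  N_4 is a collider here and neither N_4 nor any of its descendants is conditioned on, so the collider stays closed — the path is blocked at N_4.
Path 4: N_0 → N_4 ← N_3 ← N_2 ← N_1
  N_4 is a collider here and neither N_4 nor any of its descendants is conditioned on, so the collider stays closed — the path is blocked at N_4.
Since every path is blocked, d-separation holds.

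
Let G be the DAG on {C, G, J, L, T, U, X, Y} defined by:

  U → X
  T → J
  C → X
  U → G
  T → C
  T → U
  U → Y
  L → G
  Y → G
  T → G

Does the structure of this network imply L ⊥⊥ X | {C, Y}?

6 paths connect L and X; each must be blocked for d-separation to hold:
  1. L → G ← Y ← U ← T → C → X — G:collider[blocks]; Y:chain[blocks]; U:chain[open]; T:fork[open]; C:chain[blocks] ⇒ blocked
  2. L → G ← Y ← U → X — G:collider[blocks]; Y:chain[blocks]; U:fork[open] ⇒ blocked
  3. L → G ← U ← T → C → X — G:collider[blocks]; U:chain[open]; T:fork[open]; C:chain[blocks] ⇒ blocked
  4. L → G ← U → X — G:collider[blocks]; U:fork[open] ⇒ blocked
  5. L → G ← T → U → X — G:collider[blocks]; T:fork[open]; U:chain[open] ⇒ blocked
  6. L → G ← T → C → X — G:collider[blocks]; T:fork[open]; C:chain[blocks] ⇒ blocked
Every path is blocked, so L and X are d-separated given {C, Y}.

Yes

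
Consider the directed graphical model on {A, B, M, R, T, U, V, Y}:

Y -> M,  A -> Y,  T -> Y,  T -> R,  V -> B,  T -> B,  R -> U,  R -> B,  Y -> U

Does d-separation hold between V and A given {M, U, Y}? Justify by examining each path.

Yes

We examine all 4 paths between V and A:
Path 1: V → B ← T → Y ← A
  B is a collider here and neither B nor any of its descendants is conditioned on, so the collider stays closed — the path is blocked at B.
Path 2: V → B ← T → R → U ← Y ← A
  B is a collider here and neither B nor any of its descendants is conditioned on, so the collider stays closed — the path is blocked at B.
Path 3: V → B ← R ← T → Y ← A
  B is a collider here and neither B nor any of its descendants is conditioned on, so the collider stays closed — the path is blocked at B.
Path 4: V → B ← R → U ← Y ← A
  B is a collider here and neither B nor any of its descendants is conditioned on, so the collider stays closed — the path is blocked at B.
Every path is blocked, so V and A are d-separated given {M, U, Y}.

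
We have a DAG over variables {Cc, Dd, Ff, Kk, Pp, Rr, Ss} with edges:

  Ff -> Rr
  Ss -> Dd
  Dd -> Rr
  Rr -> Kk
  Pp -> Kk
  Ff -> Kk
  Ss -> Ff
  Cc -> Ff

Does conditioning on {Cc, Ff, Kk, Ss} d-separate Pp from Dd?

No — Pp and Dd are not d-separated given {Cc, Ff, Kk, Ss}.

There are 4 undirected paths between Pp and Dd; checking each against the conditioning set {Cc, Ff, Kk, Ss}:
  1. Pp → Kk ← Ff ← Ss → Dd — Kk:collider[open]; Ff:chain[blocks]; Ss:fork[blocks] ⇒ blocked
  2. Pp → Kk ← Ff → Rr ← Dd — Kk:collider[open]; Ff:fork[blocks]; Rr:collider[open] ⇒ blocked
  3. Pp → Kk ← Rr ← Ff ← Ss → Dd — Kk:collider[open]; Rr:chain[open]; Ff:chain[blocks]; Ss:fork[blocks] ⇒ blocked
  4. Pp → Kk ← Rr ← Dd — Kk:collider[open]; Rr:chain[open] ⇒ active
Since the path Pp → Kk ← Rr ← Dd is active, Pp and Dd are not d-separated given {Cc, Ff, Kk, Ss}.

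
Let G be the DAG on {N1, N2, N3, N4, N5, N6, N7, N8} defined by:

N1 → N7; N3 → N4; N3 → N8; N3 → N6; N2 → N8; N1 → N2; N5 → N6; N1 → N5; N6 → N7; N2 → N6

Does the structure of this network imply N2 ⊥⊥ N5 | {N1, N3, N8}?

Yes

6 paths connect N2 and N5; each must be blocked for d-separation to hold:
Path 1: N2 ← N1 → N5
  N1 is a fork here and N1 is conditioned on, so the path is blocked at N1.
Path 2: N2 ← N1 → N7 ← N6 ← N5
  N1 is a fork here and N1 is conditioned on, so the path is blocked at N1.
Path 3: N2 → N6 ← N5
  N6 is a collider here and neither N6 nor any of its descendants is conditioned on, so the collider stays closed — the path is blocked at N6.
Path 4: N2 → N6 → N7 ← N1 → N5
  N7 is a collider here and neither N7 nor any of its descendants is conditioned on, so the collider stays closed — the path is blocked at N7.
Path 5: N2 → N8 ← N3 → N6 ← N5
  N3 is a fork here and N3 is conditioned on, so the path is blocked at N3.
Path 6: N2 → N8 ← N3 → N6 → N7 ← N1 → N5
  N3 is a fork here and N3 is conditioned on, so the path is blocked at N3.
Since every path is blocked, d-separation holds.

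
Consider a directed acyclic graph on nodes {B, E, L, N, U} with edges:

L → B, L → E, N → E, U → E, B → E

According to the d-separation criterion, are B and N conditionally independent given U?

Yes

Enumerating the 2 paths from B to N and testing each for blocking by {U}:
  1. B ← L → E ← N — L:fork[open]; E:collider[blocks] ⇒ blocked
  2. B → E ← N — E:collider[blocks] ⇒ blocked
Since every path is blocked, d-separation holds.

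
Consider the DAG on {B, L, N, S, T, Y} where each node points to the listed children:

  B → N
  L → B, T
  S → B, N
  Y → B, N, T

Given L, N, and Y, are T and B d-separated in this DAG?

Yes

We examine all 4 paths between T and B:
Path 1: T ← Y → N ← S → B
  Y is a fork here and Y is conditioned on, so the path is blocked at Y.
Path 2: T ← Y → N ← B
  Y is a fork here and Y is conditioned on, so the path is blocked at Y.
Path 3: T ← Y → B
  Y is a fork here and Y is conditioned on, so the path is blocked at Y.
Path 4: T ← L → B
  L is a fork here and L is conditioned on, so the path is blocked at L.
All paths are blocked; T ⊥ B | {L, N, Y} holds.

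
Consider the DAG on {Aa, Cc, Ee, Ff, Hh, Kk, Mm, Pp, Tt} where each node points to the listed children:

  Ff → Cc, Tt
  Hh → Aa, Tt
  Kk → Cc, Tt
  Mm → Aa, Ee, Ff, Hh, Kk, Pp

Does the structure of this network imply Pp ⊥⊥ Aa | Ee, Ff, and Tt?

Enumerating the 6 paths from Pp to Aa and testing each for blocking by {Ee, Ff, Tt}:
Path 1: Pp ← Mm → Aa
  Mm is a fork and Mm is not conditioned on — no node blocks this path, so it is active.
Path 2: Pp ← Mm → Hh → Aa
  Mm is a fork and Mm is not conditioned on; Hh is a chain and Hh is not conditioned on — no node blocks this path, so it is active.
Path 3: Pp ← Mm → Ff → Cc ← Kk → Tt ← Hh → Aa
  Ff is a chain here and Ff is conditioned on, so the path is blocked at Ff.
Path 4: Pp ← Mm → Ff → Tt ← Hh → Aa
  Ff is a chain here and Ff is conditioned on, so the path is blocked at Ff.
Path 5: Pp ← Mm → Kk → Cc ← Ff → Tt ← Hh → Aa
  Cc is a collider here and neither Cc nor any of its descendants is conditioned on, so the collider stays closed — the path is blocked at Cc.
Path 6: Pp ← Mm → Kk → Tt ← Hh → Aa
  Mm is a fork and Mm is not conditioned on; Kk is a chain and Kk is not conditioned on; Tt is a collider and Tt is conditioned on, which opens it; Hh is a fork and Hh is not conditioned on — no node blocks this path, so it is active.
Because an active path exists, Pp and Aa are not d-separated.

No — Pp and Aa are not d-separated given {Ee, Ff, Tt}.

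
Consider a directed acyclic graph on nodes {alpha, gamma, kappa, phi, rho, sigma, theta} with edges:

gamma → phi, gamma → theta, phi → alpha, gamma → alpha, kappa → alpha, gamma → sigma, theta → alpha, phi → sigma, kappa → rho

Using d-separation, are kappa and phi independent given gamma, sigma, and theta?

Enumerating the 5 paths from kappa to phi and testing each for blocking by {gamma, sigma, theta}:
  1. kappa → alpha ← theta ← gamma → sigma ← phi — alpha:collider[blocks]; theta:chain[blocks]; gamma:fork[blocks]; sigma:collider[open] ⇒ blocked
  2. kappa → alpha ← theta ← gamma → phi — alpha:collider[blocks]; theta:chain[blocks]; gamma:fork[blocks] ⇒ blocked
  3. kappa → alpha ← phi — alpha:collider[blocks] ⇒ blocked
  4. kappa → alpha ← gamma → sigma ← phi — alpha:collider[blocks]; gamma:fork[blocks]; sigma:collider[open] ⇒ blocked
  5. kappa → alpha ← gamma → phi — alpha:collider[blocks]; gamma:fork[blocks] ⇒ blocked
Every path is blocked, so kappa and phi are d-separated given {gamma, sigma, theta}.

Yes — kappa and phi are d-separated given {gamma, sigma, theta}.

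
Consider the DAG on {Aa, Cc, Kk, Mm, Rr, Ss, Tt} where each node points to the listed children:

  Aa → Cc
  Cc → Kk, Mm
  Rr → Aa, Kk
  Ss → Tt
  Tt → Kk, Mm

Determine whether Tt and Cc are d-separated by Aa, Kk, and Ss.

No

3 paths connect Tt and Cc; each must be blocked for d-separation to hold:
Path 1: Tt → Mm ← Cc
  Mm is a collider here and neither Mm nor any of its descendants is conditioned on, so the collider stays closed — the path is blocked at Mm.
Path 2: Tt → Kk ← Rr → Aa → Cc
  Aa is a chain here and Aa is conditioned on, so the path is blocked at Aa.
Path 3: Tt → Kk ← Cc
  Kk is a collider and Kk is conditioned on, which opens it — no node blocks this path, so it is active.
Because an active path exists, Tt and Cc are not d-separated.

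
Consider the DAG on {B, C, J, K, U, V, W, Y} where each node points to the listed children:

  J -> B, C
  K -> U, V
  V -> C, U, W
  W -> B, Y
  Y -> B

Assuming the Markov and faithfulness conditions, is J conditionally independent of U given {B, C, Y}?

No

There are 6 undirected paths between J and U; checking each against the conditioning set {B, C, Y}:
Path 1: J → C ← V ← K → U
  C is a collider and C is conditioned on, which opens it; V is a chain and V is not conditioned on; K is a fork and K is not conditioned on — no node blocks this path, so it is active.
Path 2: J → C ← V → U
  C is a collider and C is conditioned on, which opens it; V is a fork and V is not conditioned on — no node blocks this path, so it is active.
Path 3: J → B ← Y ← W ← V ← K → U
  Y is a chain here and Y is conditioned on, so the path is blocked at Y.
Path 4: J → B ← Y ← W ← V → U
  Y is a chain here and Y is conditioned on, so the path is blocked at Y.
Path 5: J → B ← W ← V ← K → U
  B is a collider and B is conditioned on, which opens it; W is a chain and W is not conditioned on; V is a chain and V is not conditioned on; K is a fork and K is not conditioned on — no node blocks this path, so it is active.
Path 6: J → B ← W ← V → U
  B is a collider and B is conditioned on, which opens it; W is a chain and W is not conditioned on; V is a fork and V is not conditioned on — no node blocks this path, so it is active.
At least one path is unblocked, so d-separation fails.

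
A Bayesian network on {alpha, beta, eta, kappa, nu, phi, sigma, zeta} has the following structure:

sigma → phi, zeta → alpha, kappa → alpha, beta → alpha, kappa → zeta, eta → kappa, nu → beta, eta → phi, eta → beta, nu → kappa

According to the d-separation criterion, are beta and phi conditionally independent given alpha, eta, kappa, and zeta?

Yes — beta and phi are d-separated given {alpha, eta, kappa, zeta}.

We examine all 4 paths between beta and phi:
  1. beta ← eta → phi — eta:fork[blocks] ⇒ blocked
  2. beta ← nu → kappa ← eta → phi — nu:fork[open]; kappa:collider[open]; eta:fork[blocks] ⇒ blocked
  3. beta → alpha ← kappa ← eta → phi — alpha:collider[open]; kappa:chain[blocks]; eta:fork[blocks] ⇒ blocked
  4. beta → alpha ← zeta ← kappa ← eta → phi — alpha:collider[open]; zeta:chain[blocks]; kappa:chain[blocks]; eta:fork[blocks] ⇒ blocked
All paths are blocked; beta ⊥ phi | {alpha, eta, kappa, zeta} holds.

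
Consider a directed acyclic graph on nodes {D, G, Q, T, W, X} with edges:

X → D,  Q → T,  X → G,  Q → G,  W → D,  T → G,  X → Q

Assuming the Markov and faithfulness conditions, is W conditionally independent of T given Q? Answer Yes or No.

4 paths connect W and T; each must be blocked for d-separation to hold:
Path 1: W → D ← X → G ← T
  D is a collider here and neither D nor any of its descendants is conditioned on, so the collider stays closed — the path is blocked at D.
Path 2: W → D ← X → G ← Q → T
  D is a collider here and neither D nor any of its descendants is conditioned on, so the collider stays closed — the path is blocked at D.
Path 3: W → D ← X → Q → G ← T
  D is a collider here and neither D nor any of its descendants is conditioned on, so the collider stays closed — the path is blocked at D.
Path 4: W → D ← X → Q → T
  D is a collider here and neither D nor any of its descendants is conditioned on, so the collider stays closed — the path is blocked at D.
Since every path is blocked, d-separation holds.

Yes — W and T are d-separated given {Q}.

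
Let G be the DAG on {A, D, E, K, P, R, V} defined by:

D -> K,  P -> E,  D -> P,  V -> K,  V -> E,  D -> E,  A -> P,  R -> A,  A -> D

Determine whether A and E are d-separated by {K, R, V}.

Enumerating the 6 paths from A to E and testing each for blocking by {K, R, V}:
  1. A → P ← D → K ← V → E — P:collider[blocks]; D:fork[open]; K:collider[open]; V:fork[blocks] ⇒ blocked
  2. A → P ← D → E — P:collider[blocks]; D:fork[open] ⇒ blocked
  3. A → P → E — P:chain[open] ⇒ active
  4. A → D → K ← V → E — D:chain[open]; K:collider[open]; V:fork[blocks] ⇒ blocked
  5. A → D → P → E — D:chain[open]; P:chain[open] ⇒ active
  6. A → D → E — D:chain[open] ⇒ active
At least one path is unblocked, so d-separation fails.

No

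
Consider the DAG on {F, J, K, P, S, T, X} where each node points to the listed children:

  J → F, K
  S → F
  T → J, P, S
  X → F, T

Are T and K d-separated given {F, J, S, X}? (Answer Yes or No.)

Yes — T and K are d-separated given {F, J, S, X}.

We examine all 3 paths between T and K:
Path 1: T → S → F ← J → K
  S is a chain here and S is conditioned on, so the path is blocked at S.
Path 2: T → J → K
  J is a chain here and J is conditioned on, so the path is blocked at J.
Path 3: T ← X → F ← J → K
  X is a fork here and X is conditioned on, so the path is blocked at X.
Every path is blocked, so T and K are d-separated given {F, J, S, X}.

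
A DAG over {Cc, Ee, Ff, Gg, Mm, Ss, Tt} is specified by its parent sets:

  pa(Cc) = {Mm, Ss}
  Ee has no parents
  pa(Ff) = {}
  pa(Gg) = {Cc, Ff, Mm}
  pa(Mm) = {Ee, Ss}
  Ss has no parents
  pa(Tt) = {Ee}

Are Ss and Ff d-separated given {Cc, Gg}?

No

We examine all 4 paths between Ss and Ff:
  1. Ss → Cc → Gg ← Ff — Cc:chain[blocks]; Gg:collider[open] ⇒ blocked
  2. Ss → Cc ← Mm → Gg ← Ff — Cc:collider[open]; Mm:fork[open]; Gg:collider[open] ⇒ active
  3. Ss → Mm → Cc → Gg ← Ff — Mm:chain[open]; Cc:chain[blocks]; Gg:collider[open] ⇒ blocked
  4. Ss → Mm → Gg ← Ff — Mm:chain[open]; Gg:collider[open] ⇒ active
Since the path Ss → Cc ← Mm → Gg ← Ff is active, Ss and Ff are not d-separated given {Cc, Gg}.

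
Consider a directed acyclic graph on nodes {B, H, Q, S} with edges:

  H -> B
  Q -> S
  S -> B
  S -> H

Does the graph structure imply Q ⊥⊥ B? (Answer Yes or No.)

No

There are 2 undirected paths between Q and B; checking each against the conditioning set ∅:
  1. Q → S → H → B — S:chain[open]; H:chain[open] ⇒ active
  2. Q → S → B — S:chain[open] ⇒ active
At least one path is unblocked, so d-separation fails.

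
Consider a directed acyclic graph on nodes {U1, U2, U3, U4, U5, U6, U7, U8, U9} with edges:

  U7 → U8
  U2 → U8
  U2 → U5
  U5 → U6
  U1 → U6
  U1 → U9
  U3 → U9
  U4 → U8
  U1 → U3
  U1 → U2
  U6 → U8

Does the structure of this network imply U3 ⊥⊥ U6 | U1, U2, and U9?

We examine all 6 paths between U3 and U6:
Path 1: U3 ← U1 → U2 → U8 ← U6
  U1 is a fork here and U1 is conditioned on, so the path is blocked at U1.
Path 2: U3 ← U1 → U2 → U5 → U6
  U1 is a fork here and U1 is conditioned on, so the path is blocked at U1.
Path 3: U3 ← U1 → U6
  U1 is a fork here and U1 is conditioned on, so the path is blocked at U1.
Path 4: U3 → U9 ← U1 → U2 → U8 ← U6
  U1 is a fork here and U1 is conditioned on, so the path is blocked at U1.
Path 5: U3 → U9 ← U1 → U2 → U5 → U6
  U1 is a fork here and U1 is conditioned on, so the path is blocked at U1.
Path 6: U3 → U9 ← U1 → U6
  U1 is a fork here and U1 is conditioned on, so the path is blocked at U1.
Since every path is blocked, d-separation holds.

Yes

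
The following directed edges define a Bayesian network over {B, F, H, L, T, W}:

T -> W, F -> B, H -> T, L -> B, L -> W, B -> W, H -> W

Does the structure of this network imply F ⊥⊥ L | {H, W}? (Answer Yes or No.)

Enumerating the 2 paths from F to L and testing each for blocking by {H, W}:
  1. F → B ← L — B:collider[open] ⇒ active
  2. F → B → W ← L — B:chain[open]; W:collider[open] ⇒ active
Since the path F → B ← L is active, F and L are not d-separated given {H, W}.

No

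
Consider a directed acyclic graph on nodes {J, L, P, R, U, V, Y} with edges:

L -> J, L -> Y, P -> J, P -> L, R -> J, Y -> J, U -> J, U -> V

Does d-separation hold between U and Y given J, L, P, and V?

3 paths connect U and Y; each must be blocked for d-separation to hold:
  1. U → J ← Y — J:collider[open] ⇒ active
  2. U → J ← L → Y — J:collider[open]; L:fork[blocks] ⇒ blocked
  3. U → J ← P → L → Y — J:collider[open]; P:fork[blocks]; L:chain[blocks] ⇒ blocked
At least one path is unblocked, so d-separation fails.

No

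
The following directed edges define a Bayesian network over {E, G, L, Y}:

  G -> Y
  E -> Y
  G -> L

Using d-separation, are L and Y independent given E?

No — L and Y are not d-separated given {E}.

The only undirected path from L to Y is:
Path 1: L ← G → Y
  G is a fork and G is not conditioned on — no node blocks this path, so it is active.
Because an active path exists, L and Y are not d-separated.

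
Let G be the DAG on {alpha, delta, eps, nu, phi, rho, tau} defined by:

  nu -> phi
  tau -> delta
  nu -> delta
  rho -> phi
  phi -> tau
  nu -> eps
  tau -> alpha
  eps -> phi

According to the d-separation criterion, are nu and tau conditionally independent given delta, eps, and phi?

Enumerating the 3 paths from nu to tau and testing each for blocking by {delta, eps, phi}:
  1. nu → delta ← tau — delta:collider[open] ⇒ active
  2. nu → eps → phi → tau — eps:chain[blocks]; phi:chain[blocks] ⇒ blocked
  3. nu → phi → tau — phi:chain[blocks] ⇒ blocked
At least one path is unblocked, so d-separation fails.

No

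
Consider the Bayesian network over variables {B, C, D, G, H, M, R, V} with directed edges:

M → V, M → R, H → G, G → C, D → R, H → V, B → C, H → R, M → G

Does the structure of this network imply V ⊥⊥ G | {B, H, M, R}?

Yes

There are 4 undirected paths between V and G; checking each against the conditioning set {B, H, M, R}:
Path 1: V ← H → R ← M → G
  H is a fork here and H is conditioned on, so the path is blocked at H.
Path 2: V ← H → G
  H is a fork here and H is conditioned on, so the path is blocked at H.
Path 3: V ← M → R ← H → G
  M is a fork here and M is conditioned on, so the path is blocked at M.
Path 4: V ← M → G
  M is a fork here and M is conditioned on, so the path is blocked at M.
Every path is blocked, so V and G are d-separated given {B, H, M, R}.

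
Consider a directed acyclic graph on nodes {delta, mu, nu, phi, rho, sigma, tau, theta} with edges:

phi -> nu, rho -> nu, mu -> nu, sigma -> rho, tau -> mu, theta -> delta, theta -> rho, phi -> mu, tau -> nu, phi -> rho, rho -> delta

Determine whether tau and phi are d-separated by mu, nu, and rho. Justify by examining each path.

6 paths connect tau and phi; each must be blocked for d-separation to hold:
  1. tau → mu ← phi — mu:collider[open] ⇒ active
  2. tau → mu → nu ← phi — mu:chain[blocks]; nu:collider[open] ⇒ blocked
  3. tau → mu → nu ← rho ← phi — mu:chain[blocks]; nu:collider[open]; rho:chain[blocks] ⇒ blocked
  4. tau → nu ← mu ← phi — nu:collider[open]; mu:chain[blocks] ⇒ blocked
  5. tau → nu ← phi — nu:collider[open] ⇒ active
  6. tau → nu ← rho ← phi — nu:collider[open]; rho:chain[blocks] ⇒ blocked
Since the path tau → mu ← phi is active, tau and phi are not d-separated given {mu, nu, rho}.

No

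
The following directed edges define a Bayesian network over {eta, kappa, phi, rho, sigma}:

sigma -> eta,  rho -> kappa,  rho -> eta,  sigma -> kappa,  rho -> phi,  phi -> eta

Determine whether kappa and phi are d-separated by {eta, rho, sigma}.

4 paths connect kappa and phi; each must be blocked for d-separation to hold:
Path 1: kappa ← sigma → eta ← phi
  sigma is a fork here and sigma is conditioned on, so the path is blocked at sigma.
Path 2: kappa ← sigma → eta ← rho → phi
  sigma is a fork here and sigma is conditioned on, so the path is blocked at sigma.
Path 3: kappa ← rho → phi
  rho is a fork here and rho is conditioned on, so the path is blocked at rho.
Path 4: kappa ← rho → eta ← phi
  rho is a fork here and rho is conditioned on, so the path is blocked at rho.
Every path is blocked, so kappa and phi are d-separated given {eta, rho, sigma}.

Yes — kappa and phi are d-separated given {eta, rho, sigma}.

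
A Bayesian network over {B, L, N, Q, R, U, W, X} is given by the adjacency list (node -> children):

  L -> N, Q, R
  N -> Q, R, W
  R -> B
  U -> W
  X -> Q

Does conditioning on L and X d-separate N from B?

No — N and B are not d-separated given {L, X}.

Enumerating the 3 paths from N to B and testing each for blocking by {L, X}:
  1. N → Q ← L → R → B — Q:collider[blocks]; L:fork[blocks]; R:chain[open] ⇒ blocked
  2. N ← L → R → B — L:fork[blocks]; R:chain[open] ⇒ blocked
  3. N → R → B — R:chain[open] ⇒ active
Since the path N → R → B is active, N and B are not d-separated given {L, X}.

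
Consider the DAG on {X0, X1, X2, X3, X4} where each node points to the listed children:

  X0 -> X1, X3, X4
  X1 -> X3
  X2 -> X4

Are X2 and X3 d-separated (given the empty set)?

We examine all 2 paths between X2 and X3:
  1. X2 → X4 ← X0 → X1 → X3 — X4:collider[blocks]; X0:fork[open]; X1:chain[open] ⇒ blocked
  2. X2 → X4 ← X0 → X3 — X4:collider[blocks]; X0:fork[open] ⇒ blocked
All paths are blocked; X2 ⊥ X3 | ∅ holds.

Yes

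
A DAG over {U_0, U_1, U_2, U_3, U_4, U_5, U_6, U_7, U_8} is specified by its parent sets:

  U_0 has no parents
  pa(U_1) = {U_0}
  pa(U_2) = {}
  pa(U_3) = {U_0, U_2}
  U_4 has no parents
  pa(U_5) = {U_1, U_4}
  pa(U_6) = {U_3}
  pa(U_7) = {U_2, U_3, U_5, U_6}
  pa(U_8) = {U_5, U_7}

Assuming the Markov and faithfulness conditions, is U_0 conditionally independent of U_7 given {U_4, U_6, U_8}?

No

We examine all 5 paths between U_0 and U_7:
  1. U_0 → U_1 → U_5 → U_7 — U_1:chain[open]; U_5:chain[open] ⇒ active
  2. U_0 → U_1 → U_5 → U_8 ← U_7 — U_1:chain[open]; U_5:chain[open]; U_8:collider[open] ⇒ active
  3. U_0 → U_3 → U_7 — U_3:chain[open] ⇒ active
  4. U_0 → U_3 → U_6 → U_7 — U_3:chain[open]; U_6:chain[blocks] ⇒ blocked
  5. U_0 → U_3 ← U_2 → U_7 — U_3:collider[open]; U_2:fork[open] ⇒ active
Since the path U_0 → U_1 → U_5 → U_7 is active, U_0 and U_7 are not d-separated given {U_4, U_6, U_8}.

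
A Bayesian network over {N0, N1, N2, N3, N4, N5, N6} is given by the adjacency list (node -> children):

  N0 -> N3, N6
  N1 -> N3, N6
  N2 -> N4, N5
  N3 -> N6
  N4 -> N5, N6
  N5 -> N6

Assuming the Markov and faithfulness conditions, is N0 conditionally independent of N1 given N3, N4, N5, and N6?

No — N0 and N1 are not d-separated given {N3, N4, N5, N6}.

Enumerating the 4 paths from N0 to N1 and testing each for blocking by {N3, N4, N5, N6}:
Path 1: N0 → N6 ← N1
  N6 is a collider and N6 is conditioned on, which opens it — no node blocks this path, so it is active.
Path 2: N0 → N6 ← N3 ← N1
  N3 is a chain here and N3 is conditioned on, so the path is blocked at N3.
Path 3: N0 → N3 ← N1
  N3 is a collider and N3 is conditioned on, which opens it — no node blocks this path, so it is active.
Path 4: N0 → N3 → N6 ← N1
  N3 is a chain here and N3 is conditioned on, so the path is blocked at N3.
At least one path is unblocked, so d-separation fails.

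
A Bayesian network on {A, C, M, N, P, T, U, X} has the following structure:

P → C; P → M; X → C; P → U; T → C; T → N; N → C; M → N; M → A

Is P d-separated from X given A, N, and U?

3 paths connect P and X; each must be blocked for d-separation to hold:
  1. P → M → N → C ← X — M:chain[open]; N:chain[blocks]; C:collider[blocks] ⇒ blocked
  2. P → M → N ← T → C ← X — M:chain[open]; N:collider[open]; T:fork[open]; C:collider[blocks] ⇒ blocked
  3. P → C ← X — C:collider[blocks] ⇒ blocked
Every path is blocked, so P and X are d-separated given {A, N, U}.

Yes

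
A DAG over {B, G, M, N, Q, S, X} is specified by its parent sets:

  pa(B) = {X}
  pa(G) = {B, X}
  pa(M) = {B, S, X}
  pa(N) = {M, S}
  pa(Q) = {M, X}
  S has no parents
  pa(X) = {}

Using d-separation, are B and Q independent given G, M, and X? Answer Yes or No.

Yes — B and Q are d-separated given {G, M, X}.

There are 6 undirected paths between B and Q; checking each against the conditioning set {G, M, X}:
Path 1: B → G ← X → M → Q
  X is a fork here and X is conditioned on, so the path is blocked at X.
Path 2: B → G ← X → Q
  X is a fork here and X is conditioned on, so the path is blocked at X.
Path 3: B ← X → M → Q
  X is a fork here and X is conditioned on, so the path is blocked at X.
Path 4: B ← X → Q
  X is a fork here and X is conditioned on, so the path is blocked at X.
Path 5: B → M ← X → Q
  X is a fork here and X is conditioned on, so the path is blocked at X.
Path 6: B → M → Q
  M is a chain here and M is conditioned on, so the path is blocked at M.
Every path is blocked, so B and Q are d-separated given {G, M, X}.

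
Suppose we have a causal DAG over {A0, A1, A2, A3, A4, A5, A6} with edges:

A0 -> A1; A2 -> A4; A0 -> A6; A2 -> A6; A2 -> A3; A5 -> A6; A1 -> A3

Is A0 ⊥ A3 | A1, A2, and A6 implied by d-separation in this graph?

2 paths connect A0 and A3; each must be blocked for d-separation to hold:
Path 1: A0 → A1 → A3
  A1 is a chain here and A1 is conditioned on, so the path is blocked at A1.
Path 2: A0 → A6 ← A2 → A3
  A2 is a fork here and A2 is conditioned on, so the path is blocked at A2.
All paths are blocked; A0 ⊥ A3 | {A1, A2, A6} holds.

Yes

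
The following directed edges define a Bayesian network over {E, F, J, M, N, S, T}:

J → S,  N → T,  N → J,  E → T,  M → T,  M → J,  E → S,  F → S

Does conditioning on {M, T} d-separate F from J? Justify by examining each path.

Enumerating the 3 paths from F to J and testing each for blocking by {M, T}:
  1. F → S ← J — S:collider[blocks] ⇒ blocked
  2. F → S ← E → T ← N → J — S:collider[blocks]; E:fork[open]; T:collider[open]; N:fork[open] ⇒ blocked
  3. F → S ← E → T ← M → J — S:collider[blocks]; E:fork[open]; T:collider[open]; M:fork[blocks] ⇒ blocked
Since every path is blocked, d-separation holds.

Yes — F and J are d-separated given {M, T}.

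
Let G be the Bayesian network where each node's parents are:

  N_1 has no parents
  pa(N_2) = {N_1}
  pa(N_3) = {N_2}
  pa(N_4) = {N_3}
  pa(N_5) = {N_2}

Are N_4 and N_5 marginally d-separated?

There is one path between N_4 and N_5:
Path 1: N_4 ← N_3 ← N_2 → N_5
  N_3 is a chain and N_3 is not conditioned on; N_2 is a fork and N_2 is not conditioned on — no node blocks this path, so it is active.
At least one path is unblocked, so d-separation fails.

No — N_4 and N_5 are not d-separated given ∅.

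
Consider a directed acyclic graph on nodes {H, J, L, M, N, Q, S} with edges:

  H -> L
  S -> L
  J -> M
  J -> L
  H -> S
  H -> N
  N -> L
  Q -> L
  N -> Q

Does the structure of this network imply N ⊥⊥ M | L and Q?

No

Enumerating the 4 paths from N to M and testing each for blocking by {L, Q}:
  1. N → Q → L ← J → M — Q:chain[blocks]; L:collider[open]; J:fork[open] ⇒ blocked
  2. N → L ← J → M — L:collider[open]; J:fork[open] ⇒ active
  3. N ← H → L ← J → M — H:fork[open]; L:collider[open]; J:fork[open] ⇒ active
  4. N ← H → S → L ← J → M — H:fork[open]; S:chain[open]; L:collider[open]; J:fork[open] ⇒ active
Because an active path exists, N and M are not d-separated.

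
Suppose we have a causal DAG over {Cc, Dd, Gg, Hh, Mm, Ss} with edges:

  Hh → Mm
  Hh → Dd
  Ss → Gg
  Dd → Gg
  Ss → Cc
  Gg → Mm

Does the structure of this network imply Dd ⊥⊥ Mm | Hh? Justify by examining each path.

No — Dd and Mm are not d-separated given {Hh}.

2 paths connect Dd and Mm; each must be blocked for d-separation to hold:
Path 1: Dd ← Hh → Mm
  Hh is a fork here and Hh is conditioned on, so the path is blocked at Hh.
Path 2: Dd → Gg → Mm
  Gg is a chain and Gg is not conditioned on — no node blocks this path, so it is active.
Because an active path exists, Dd and Mm are not d-separated.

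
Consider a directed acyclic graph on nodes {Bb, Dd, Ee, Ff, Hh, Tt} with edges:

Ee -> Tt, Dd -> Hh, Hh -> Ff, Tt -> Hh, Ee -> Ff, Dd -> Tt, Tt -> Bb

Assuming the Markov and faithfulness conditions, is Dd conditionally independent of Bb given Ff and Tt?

3 paths connect Dd and Bb; each must be blocked for d-separation to hold:
Path 1: Dd → Hh → Ff ← Ee → Tt → Bb
  Tt is a chain here and Tt is conditioned on, so the path is blocked at Tt.
Path 2: Dd → Hh ← Tt → Bb
  Tt is a fork here and Tt is conditioned on, so the path is blocked at Tt.
Path 3: Dd → Tt → Bb
  Tt is a chain here and Tt is conditioned on, so the path is blocked at Tt.
Since every path is blocked, d-separation holds.

Yes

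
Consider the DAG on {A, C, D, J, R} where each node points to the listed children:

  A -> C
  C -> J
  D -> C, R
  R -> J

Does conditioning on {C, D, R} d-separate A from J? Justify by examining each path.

Yes — A and J are d-separated given {C, D, R}.

2 paths connect A and J; each must be blocked for d-separation to hold:
Path 1: A → C → J
  C is a chain here and C is conditioned on, so the path is blocked at C.
Path 2: A → C ← D → R → J
  D is a fork here and D is conditioned on, so the path is blocked at D.
Since every path is blocked, d-separation holds.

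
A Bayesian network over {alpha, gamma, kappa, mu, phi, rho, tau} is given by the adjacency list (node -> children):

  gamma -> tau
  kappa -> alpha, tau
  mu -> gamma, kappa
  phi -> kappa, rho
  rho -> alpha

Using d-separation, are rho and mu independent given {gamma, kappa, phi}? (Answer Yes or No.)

Yes

Enumerating the 4 paths from rho to mu and testing each for blocking by {gamma, kappa, phi}:
Path 1: rho ← phi → kappa ← mu
  phi is a fork here and phi is conditioned on, so the path is blocked at phi.
Path 2: rho ← phi → kappa → tau ← gamma ← mu
  phi is a fork here and phi is conditioned on, so the path is blocked at phi.
Path 3: rho → alpha ← kappa ← mu
  alpha is a collider here and neither alpha nor any of its descendants is conditioned on, so the collider stays closed — the path is blocked at alpha.
Path 4: rho → alpha ← kappa → tau ← gamma ← mu
  alpha is a collider here and neither alpha nor any of its descendants is conditioned on, so the collider stays closed — the path is blocked at alpha.
All paths are blocked; rho ⊥ mu | {gamma, kappa, phi} holds.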